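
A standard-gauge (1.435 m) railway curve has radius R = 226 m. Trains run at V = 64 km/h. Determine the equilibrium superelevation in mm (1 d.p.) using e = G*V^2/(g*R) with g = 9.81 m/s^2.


Convert speed: V = 64 / 3.6 = 17.7778 m/s
Apply formula: e = 1.435 * 17.7778^2 / (9.81 * 226)
e = 1.435 * 316.0494 / 2217.06
e = 0.204564 m = 204.6 mm

204.6


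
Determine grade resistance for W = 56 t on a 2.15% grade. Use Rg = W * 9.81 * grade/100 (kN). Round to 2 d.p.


Rg = W * 9.81 * grade / 100
Rg = 56 * 9.81 * 2.15 / 100
Rg = 549.36 * 0.0215
Rg = 11.81 kN

11.81


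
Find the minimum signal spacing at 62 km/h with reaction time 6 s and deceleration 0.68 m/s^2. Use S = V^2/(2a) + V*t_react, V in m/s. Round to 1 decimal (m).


V = 62 / 3.6 = 17.2222 m/s
Braking distance = 17.2222^2 / (2*0.68) = 218.0919 m
Sighting distance = 17.2222 * 6 = 103.3333 m
S = 218.0919 + 103.3333 = 321.4 m

321.4


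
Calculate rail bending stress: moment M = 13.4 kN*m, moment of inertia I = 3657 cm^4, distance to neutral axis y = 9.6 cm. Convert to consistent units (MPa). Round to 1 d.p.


Convert units:
M = 13.4 kN*m = 13400000 N*mm
y = 9.6 cm = 96 mm
I = 3657 cm^4 = 36570000 mm^4
sigma = 13400000 * 96 / 36570000
sigma = 35.2 MPa

35.2


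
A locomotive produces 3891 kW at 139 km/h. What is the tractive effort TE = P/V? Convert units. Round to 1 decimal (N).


Convert: P = 3891 kW = 3891000 W
V = 139 / 3.6 = 38.6111 m/s
TE = 3891000 / 38.6111
TE = 100774.1 N

100774.1


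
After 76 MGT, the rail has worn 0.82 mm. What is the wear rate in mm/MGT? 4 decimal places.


Wear rate = total wear / cumulative tonnage
Rate = 0.82 / 76
Rate = 0.0108 mm/MGT

0.0108


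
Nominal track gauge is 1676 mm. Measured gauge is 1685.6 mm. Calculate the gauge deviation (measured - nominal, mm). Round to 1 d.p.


Deviation = measured - nominal
Deviation = 1685.6 - 1676
Deviation = 9.6 mm

9.6


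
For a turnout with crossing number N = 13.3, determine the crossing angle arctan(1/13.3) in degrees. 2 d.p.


1/N = 1/13.3 = 0.075188
angle = arctan(0.075188) = 0.075047 rad
angle = 0.075047 * 180/pi = 4.30 degrees

4.30


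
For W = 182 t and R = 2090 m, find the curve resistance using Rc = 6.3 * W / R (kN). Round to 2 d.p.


Rc = 6.3 * W / R
Rc = 6.3 * 182 / 2090
Rc = 1146.6 / 2090
Rc = 0.55 kN

0.55


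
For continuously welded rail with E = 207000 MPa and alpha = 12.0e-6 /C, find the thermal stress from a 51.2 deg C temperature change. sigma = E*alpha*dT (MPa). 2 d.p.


sigma = E * alpha * dT
sigma = 207000 * 12.0e-6 * 51.2
sigma = 2.484 * 51.2
sigma = 127.18 MPa

127.18


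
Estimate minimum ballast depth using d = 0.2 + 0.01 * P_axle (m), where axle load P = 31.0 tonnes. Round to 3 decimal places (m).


d = 0.2 + 0.01 * 31.0
d = 0.2 + 0.31
d = 0.510 m

0.510


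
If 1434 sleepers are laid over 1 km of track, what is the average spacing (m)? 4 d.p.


Spacing = 1000 m / number of sleepers
Spacing = 1000 / 1434
Spacing = 0.6974 m

0.6974


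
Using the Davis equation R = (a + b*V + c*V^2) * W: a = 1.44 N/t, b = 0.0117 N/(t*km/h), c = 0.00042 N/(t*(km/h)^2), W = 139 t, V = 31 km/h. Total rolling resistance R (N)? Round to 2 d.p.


b*V = 0.0117 * 31 = 0.3627
c*V^2 = 0.00042 * 961 = 0.40362
R_per_t = 1.44 + 0.3627 + 0.40362 = 2.20632 N/t
R_total = 2.20632 * 139 = 306.68 N

306.68


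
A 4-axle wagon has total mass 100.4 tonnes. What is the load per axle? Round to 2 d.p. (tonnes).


Load per axle = total weight / number of axles
Load = 100.4 / 4
Load = 25.10 tonnes

25.10


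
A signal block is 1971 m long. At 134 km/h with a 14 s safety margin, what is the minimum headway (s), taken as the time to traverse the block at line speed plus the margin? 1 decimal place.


V = 134 / 3.6 = 37.2222 m/s
Block traversal time = 1971 / 37.2222 = 52.9522 s
Headway = 52.9522 + 14
Headway = 67.0 s

67.0


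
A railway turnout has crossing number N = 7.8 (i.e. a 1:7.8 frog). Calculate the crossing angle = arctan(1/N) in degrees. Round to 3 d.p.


1/N = 1/7.8 = 0.128205
angle = arctan(0.128205) = 0.12751 rad
angle = 0.12751 * 180/pi = 7.306 degrees

7.306


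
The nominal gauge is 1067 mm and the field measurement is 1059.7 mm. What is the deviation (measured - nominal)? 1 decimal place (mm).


Deviation = measured - nominal
Deviation = 1059.7 - 1067
Deviation = -7.3 mm

-7.3


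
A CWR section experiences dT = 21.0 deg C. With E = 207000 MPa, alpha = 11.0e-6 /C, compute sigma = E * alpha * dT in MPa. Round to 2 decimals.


sigma = E * alpha * dT
sigma = 207000 * 11.0e-6 * 21.0
sigma = 2.277 * 21.0
sigma = 47.82 MPa

47.82


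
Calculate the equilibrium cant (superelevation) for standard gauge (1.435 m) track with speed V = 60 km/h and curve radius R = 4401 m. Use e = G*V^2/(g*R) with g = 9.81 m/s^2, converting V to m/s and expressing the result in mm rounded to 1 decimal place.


Convert speed: V = 60 / 3.6 = 16.6667 m/s
Apply formula: e = 1.435 * 16.6667^2 / (9.81 * 4401)
e = 1.435 * 277.7778 / 43173.81
e = 0.009233 m = 9.2 mm

9.2


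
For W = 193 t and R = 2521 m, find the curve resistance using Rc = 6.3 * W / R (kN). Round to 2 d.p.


Rc = 6.3 * W / R
Rc = 6.3 * 193 / 2521
Rc = 1215.9 / 2521
Rc = 0.48 kN

0.48


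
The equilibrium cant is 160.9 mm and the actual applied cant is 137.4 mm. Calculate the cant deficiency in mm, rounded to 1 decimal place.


Cant deficiency = equilibrium cant - actual cant
CD = 160.9 - 137.4
CD = 23.5 mm

23.5


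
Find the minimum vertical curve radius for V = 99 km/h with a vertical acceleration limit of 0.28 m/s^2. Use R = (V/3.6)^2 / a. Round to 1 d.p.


Convert speed: V = 99 / 3.6 = 27.5 m/s
V^2 = 756.25 m^2/s^2
R_v = 756.25 / 0.28
R_v = 2700.9 m

2700.9


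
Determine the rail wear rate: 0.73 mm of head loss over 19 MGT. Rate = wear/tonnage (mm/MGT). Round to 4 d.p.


Wear rate = total wear / cumulative tonnage
Rate = 0.73 / 19
Rate = 0.0384 mm/MGT

0.0384


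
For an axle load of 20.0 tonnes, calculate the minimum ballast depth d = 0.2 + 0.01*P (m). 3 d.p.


d = 0.2 + 0.01 * 20.0
d = 0.2 + 0.2
d = 0.400 m

0.400


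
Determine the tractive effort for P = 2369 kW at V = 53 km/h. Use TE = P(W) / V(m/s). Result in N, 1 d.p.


Convert: P = 2369 kW = 2369000 W
V = 53 / 3.6 = 14.7222 m/s
TE = 2369000 / 14.7222
TE = 160913.2 N

160913.2


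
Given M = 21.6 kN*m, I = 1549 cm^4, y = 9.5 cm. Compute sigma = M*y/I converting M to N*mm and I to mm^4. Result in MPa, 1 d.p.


Convert units:
M = 21.6 kN*m = 21600000 N*mm
y = 9.5 cm = 95 mm
I = 1549 cm^4 = 15490000 mm^4
sigma = 21600000 * 95 / 15490000
sigma = 132.5 MPa

132.5


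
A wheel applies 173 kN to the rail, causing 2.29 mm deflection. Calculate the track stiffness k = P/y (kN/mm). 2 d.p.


Track stiffness k = P / y
k = 173 / 2.29
k = 75.55 kN/mm

75.55


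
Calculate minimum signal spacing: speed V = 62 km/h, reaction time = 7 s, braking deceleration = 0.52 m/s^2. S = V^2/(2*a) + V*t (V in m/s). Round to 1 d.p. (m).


V = 62 / 3.6 = 17.2222 m/s
Braking distance = 17.2222^2 / (2*0.52) = 285.1971 m
Sighting distance = 17.2222 * 7 = 120.5556 m
S = 285.1971 + 120.5556 = 405.8 m

405.8


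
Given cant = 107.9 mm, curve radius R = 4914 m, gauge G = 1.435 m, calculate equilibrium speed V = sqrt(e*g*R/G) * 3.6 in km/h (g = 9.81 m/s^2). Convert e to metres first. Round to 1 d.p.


Convert cant: e = 107.9 mm = 0.1079 m
V_ms = sqrt(0.1079 * 9.81 * 4914 / 1.435)
V_ms = sqrt(3624.713649) = 60.2056 m/s
V = 60.2056 * 3.6 = 216.7 km/h

216.7


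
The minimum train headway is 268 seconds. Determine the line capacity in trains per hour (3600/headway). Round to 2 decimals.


Capacity = 3600 / headway
Capacity = 3600 / 268
Capacity = 13.43 trains/hour

13.43


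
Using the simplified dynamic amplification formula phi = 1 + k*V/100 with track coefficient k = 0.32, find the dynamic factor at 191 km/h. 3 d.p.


phi = 1 + k * V / 100
phi = 1 + 0.32 * 191 / 100
phi = 1 + 0.6112
phi = 1.611

1.611


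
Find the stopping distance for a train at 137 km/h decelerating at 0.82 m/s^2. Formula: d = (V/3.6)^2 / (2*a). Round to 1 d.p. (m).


Convert speed: V = 137 / 3.6 = 38.0556 m/s
V^2 = 1448.2253
d = 1448.2253 / (2 * 0.82)
d = 1448.2253 / 1.64
d = 883.1 m

883.1


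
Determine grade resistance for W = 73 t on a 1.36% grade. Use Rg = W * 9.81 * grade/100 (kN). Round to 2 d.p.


Rg = W * 9.81 * grade / 100
Rg = 73 * 9.81 * 1.36 / 100
Rg = 716.13 * 0.0136
Rg = 9.74 kN

9.74


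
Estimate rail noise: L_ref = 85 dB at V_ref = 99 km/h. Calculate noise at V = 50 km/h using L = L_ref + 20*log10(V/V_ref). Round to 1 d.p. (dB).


V/V_ref = 50 / 99 = 0.505051
log10(0.505051) = -0.296665
20 * -0.296665 = -5.9333
L = 85 + -5.9333 = 79.1 dB

79.1


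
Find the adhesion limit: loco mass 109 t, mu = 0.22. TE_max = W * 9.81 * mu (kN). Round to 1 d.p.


TE_max = W * g * mu
TE_max = 109 * 9.81 * 0.22
TE_max = 1069.29 * 0.22
TE_max = 235.2 kN

235.2


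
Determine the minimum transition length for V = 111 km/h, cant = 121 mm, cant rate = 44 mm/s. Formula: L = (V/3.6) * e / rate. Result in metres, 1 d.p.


Convert speed: V = 111 / 3.6 = 30.8333 m/s
L = 30.8333 * 121 / 44
L = 3730.8333 / 44
L = 84.8 m

84.8


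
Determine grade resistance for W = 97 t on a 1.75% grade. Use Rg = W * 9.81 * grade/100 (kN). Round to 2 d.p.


Rg = W * 9.81 * grade / 100
Rg = 97 * 9.81 * 1.75 / 100
Rg = 951.57 * 0.0175
Rg = 16.65 kN

16.65


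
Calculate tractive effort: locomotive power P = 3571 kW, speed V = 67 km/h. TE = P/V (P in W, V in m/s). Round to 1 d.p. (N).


Convert: P = 3571 kW = 3571000 W
V = 67 / 3.6 = 18.6111 m/s
TE = 3571000 / 18.6111
TE = 191874.6 N

191874.6


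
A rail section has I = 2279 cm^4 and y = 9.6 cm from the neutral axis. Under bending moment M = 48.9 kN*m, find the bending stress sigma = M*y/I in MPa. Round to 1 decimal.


Convert units:
M = 48.9 kN*m = 48900000 N*mm
y = 9.6 cm = 96 mm
I = 2279 cm^4 = 22790000 mm^4
sigma = 48900000 * 96 / 22790000
sigma = 206.0 MPa

206.0


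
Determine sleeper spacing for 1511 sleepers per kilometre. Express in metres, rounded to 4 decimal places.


Spacing = 1000 m / number of sleepers
Spacing = 1000 / 1511
Spacing = 0.6618 m

0.6618


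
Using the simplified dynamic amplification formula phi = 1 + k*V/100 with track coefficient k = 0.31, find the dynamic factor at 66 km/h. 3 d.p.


phi = 1 + k * V / 100
phi = 1 + 0.31 * 66 / 100
phi = 1 + 0.2046
phi = 1.205

1.205


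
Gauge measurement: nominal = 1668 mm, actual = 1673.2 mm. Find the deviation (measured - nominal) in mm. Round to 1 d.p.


Deviation = measured - nominal
Deviation = 1673.2 - 1668
Deviation = 5.2 mm

5.2


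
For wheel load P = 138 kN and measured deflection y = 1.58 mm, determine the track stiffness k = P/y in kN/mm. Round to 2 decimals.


Track stiffness k = P / y
k = 138 / 1.58
k = 87.34 kN/mm

87.34


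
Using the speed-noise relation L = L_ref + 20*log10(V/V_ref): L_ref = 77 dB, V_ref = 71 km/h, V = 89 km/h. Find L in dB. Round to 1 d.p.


V/V_ref = 89 / 71 = 1.253521
log10(1.253521) = 0.098132
20 * 0.098132 = 1.9626
L = 77 + 1.9626 = 79.0 dB

79.0


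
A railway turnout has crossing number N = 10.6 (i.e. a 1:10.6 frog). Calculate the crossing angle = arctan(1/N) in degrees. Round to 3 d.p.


1/N = 1/10.6 = 0.09434
angle = arctan(0.09434) = 0.094061 rad
angle = 0.094061 * 180/pi = 5.389 degrees

5.389


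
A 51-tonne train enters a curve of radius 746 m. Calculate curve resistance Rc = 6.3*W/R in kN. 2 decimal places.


Rc = 6.3 * W / R
Rc = 6.3 * 51 / 746
Rc = 321.3 / 746
Rc = 0.43 kN

0.43


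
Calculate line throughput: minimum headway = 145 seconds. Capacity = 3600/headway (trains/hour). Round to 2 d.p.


Capacity = 3600 / headway
Capacity = 3600 / 145
Capacity = 24.83 trains/hour

24.83


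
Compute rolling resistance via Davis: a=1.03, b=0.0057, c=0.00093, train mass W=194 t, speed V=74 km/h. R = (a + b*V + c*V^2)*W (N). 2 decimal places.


b*V = 0.0057 * 74 = 0.4218
c*V^2 = 0.00093 * 5476 = 5.09268
R_per_t = 1.03 + 0.4218 + 5.09268 = 6.54448 N/t
R_total = 6.54448 * 194 = 1269.63 N

1269.63


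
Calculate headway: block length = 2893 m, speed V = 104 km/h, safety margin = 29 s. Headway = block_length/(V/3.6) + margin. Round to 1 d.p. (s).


V = 104 / 3.6 = 28.8889 m/s
Block traversal time = 2893 / 28.8889 = 100.1423 s
Headway = 100.1423 + 29
Headway = 129.1 s

129.1


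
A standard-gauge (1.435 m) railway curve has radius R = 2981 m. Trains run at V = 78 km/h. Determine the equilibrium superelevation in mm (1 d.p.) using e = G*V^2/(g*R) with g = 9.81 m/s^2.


Convert speed: V = 78 / 3.6 = 21.6667 m/s
Apply formula: e = 1.435 * 21.6667^2 / (9.81 * 2981)
e = 1.435 * 469.4444 / 29243.61
e = 0.023036 m = 23.0 mm

23.0


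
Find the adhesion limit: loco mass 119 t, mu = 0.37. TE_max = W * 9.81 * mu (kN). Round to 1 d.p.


TE_max = W * g * mu
TE_max = 119 * 9.81 * 0.37
TE_max = 1167.39 * 0.37
TE_max = 431.9 kN

431.9


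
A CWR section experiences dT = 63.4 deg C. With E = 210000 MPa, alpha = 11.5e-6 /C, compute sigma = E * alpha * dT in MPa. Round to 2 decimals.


sigma = E * alpha * dT
sigma = 210000 * 11.5e-6 * 63.4
sigma = 2.415 * 63.4
sigma = 153.11 MPa

153.11


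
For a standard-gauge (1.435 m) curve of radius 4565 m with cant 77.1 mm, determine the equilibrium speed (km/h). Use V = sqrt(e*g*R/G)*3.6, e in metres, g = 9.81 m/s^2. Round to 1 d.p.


Convert cant: e = 77.1 mm = 0.0771 m
V_ms = sqrt(0.0771 * 9.81 * 4565 / 1.435)
V_ms = sqrt(2406.092206) = 49.0519 m/s
V = 49.0519 * 3.6 = 176.6 km/h

176.6


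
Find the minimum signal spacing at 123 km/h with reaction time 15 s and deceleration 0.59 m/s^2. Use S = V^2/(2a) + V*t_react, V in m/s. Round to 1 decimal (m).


V = 123 / 3.6 = 34.1667 m/s
Braking distance = 34.1667^2 / (2*0.59) = 989.2891 m
Sighting distance = 34.1667 * 15 = 512.5 m
S = 989.2891 + 512.5 = 1501.8 m

1501.8


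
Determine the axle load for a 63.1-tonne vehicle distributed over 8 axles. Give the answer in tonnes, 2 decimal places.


Load per axle = total weight / number of axles
Load = 63.1 / 8
Load = 7.89 tonnes

7.89


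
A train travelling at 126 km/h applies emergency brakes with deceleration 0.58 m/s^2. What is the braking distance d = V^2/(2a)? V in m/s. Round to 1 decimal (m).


Convert speed: V = 126 / 3.6 = 35.0 m/s
V^2 = 1225.0
d = 1225.0 / (2 * 0.58)
d = 1225.0 / 1.16
d = 1056.0 m

1056.0


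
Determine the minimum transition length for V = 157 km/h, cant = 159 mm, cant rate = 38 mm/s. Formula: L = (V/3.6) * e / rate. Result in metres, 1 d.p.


Convert speed: V = 157 / 3.6 = 43.6111 m/s
L = 43.6111 * 159 / 38
L = 6934.1667 / 38
L = 182.5 m

182.5


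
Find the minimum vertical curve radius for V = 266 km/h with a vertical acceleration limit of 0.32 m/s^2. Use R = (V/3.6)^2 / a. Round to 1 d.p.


Convert speed: V = 266 / 3.6 = 73.8889 m/s
V^2 = 5459.5679 m^2/s^2
R_v = 5459.5679 / 0.32
R_v = 17061.1 m

17061.1


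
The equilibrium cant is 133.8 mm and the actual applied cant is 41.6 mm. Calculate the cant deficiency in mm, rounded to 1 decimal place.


Cant deficiency = equilibrium cant - actual cant
CD = 133.8 - 41.6
CD = 92.2 mm

92.2


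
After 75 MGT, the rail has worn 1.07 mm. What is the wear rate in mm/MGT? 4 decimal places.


Wear rate = total wear / cumulative tonnage
Rate = 1.07 / 75
Rate = 0.0143 mm/MGT

0.0143


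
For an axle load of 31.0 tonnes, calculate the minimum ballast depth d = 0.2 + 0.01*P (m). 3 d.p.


d = 0.2 + 0.01 * 31.0
d = 0.2 + 0.31
d = 0.510 m

0.510


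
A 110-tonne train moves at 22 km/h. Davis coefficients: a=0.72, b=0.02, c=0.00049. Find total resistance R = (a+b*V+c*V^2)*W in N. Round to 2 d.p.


b*V = 0.02 * 22 = 0.44
c*V^2 = 0.00049 * 484 = 0.23716
R_per_t = 0.72 + 0.44 + 0.23716 = 1.39716 N/t
R_total = 1.39716 * 110 = 153.69 N

153.69


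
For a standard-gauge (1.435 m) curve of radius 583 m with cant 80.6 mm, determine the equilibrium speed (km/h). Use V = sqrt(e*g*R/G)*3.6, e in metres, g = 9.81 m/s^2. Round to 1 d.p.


Convert cant: e = 80.6 mm = 0.0806 m
V_ms = sqrt(0.0806 * 9.81 * 583 / 1.435)
V_ms = sqrt(321.233406) = 17.923 m/s
V = 17.923 * 3.6 = 64.5 km/h

64.5


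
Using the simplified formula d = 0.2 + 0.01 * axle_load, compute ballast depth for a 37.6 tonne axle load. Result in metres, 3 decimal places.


d = 0.2 + 0.01 * 37.6
d = 0.2 + 0.376
d = 0.576 m

0.576


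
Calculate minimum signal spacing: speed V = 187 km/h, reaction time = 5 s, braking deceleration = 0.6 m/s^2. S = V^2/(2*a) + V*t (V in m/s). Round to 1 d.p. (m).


V = 187 / 3.6 = 51.9444 m/s
Braking distance = 51.9444^2 / (2*0.6) = 2248.5211 m
Sighting distance = 51.9444 * 5 = 259.7222 m
S = 2248.5211 + 259.7222 = 2508.2 m

2508.2


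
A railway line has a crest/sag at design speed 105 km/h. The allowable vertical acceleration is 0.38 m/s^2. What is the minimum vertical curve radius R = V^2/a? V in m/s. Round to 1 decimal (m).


Convert speed: V = 105 / 3.6 = 29.1667 m/s
V^2 = 850.6944 m^2/s^2
R_v = 850.6944 / 0.38
R_v = 2238.7 m

2238.7


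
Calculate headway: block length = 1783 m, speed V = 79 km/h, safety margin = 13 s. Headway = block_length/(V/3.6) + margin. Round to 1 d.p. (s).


V = 79 / 3.6 = 21.9444 m/s
Block traversal time = 1783 / 21.9444 = 81.2506 s
Headway = 81.2506 + 13
Headway = 94.3 s

94.3


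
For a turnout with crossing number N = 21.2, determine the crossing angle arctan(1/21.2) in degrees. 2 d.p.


1/N = 1/21.2 = 0.04717
angle = arctan(0.04717) = 0.047135 rad
angle = 0.047135 * 180/pi = 2.70 degrees

2.70


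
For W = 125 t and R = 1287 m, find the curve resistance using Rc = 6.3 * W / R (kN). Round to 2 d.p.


Rc = 6.3 * W / R
Rc = 6.3 * 125 / 1287
Rc = 787.5 / 1287
Rc = 0.61 kN

0.61


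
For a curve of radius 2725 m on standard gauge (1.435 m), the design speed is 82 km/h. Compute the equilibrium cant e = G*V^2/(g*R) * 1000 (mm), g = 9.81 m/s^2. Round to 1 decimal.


Convert speed: V = 82 / 3.6 = 22.7778 m/s
Apply formula: e = 1.435 * 22.7778^2 / (9.81 * 2725)
e = 1.435 * 518.8272 / 26732.25
e = 0.027851 m = 27.9 mm

27.9


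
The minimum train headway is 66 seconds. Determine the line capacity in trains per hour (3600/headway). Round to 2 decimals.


Capacity = 3600 / headway
Capacity = 3600 / 66
Capacity = 54.55 trains/hour

54.55


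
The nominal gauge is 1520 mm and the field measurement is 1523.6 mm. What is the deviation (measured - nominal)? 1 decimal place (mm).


Deviation = measured - nominal
Deviation = 1523.6 - 1520
Deviation = 3.6 mm

3.6


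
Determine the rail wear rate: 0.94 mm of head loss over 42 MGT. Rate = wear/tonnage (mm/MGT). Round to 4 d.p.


Wear rate = total wear / cumulative tonnage
Rate = 0.94 / 42
Rate = 0.0224 mm/MGT

0.0224


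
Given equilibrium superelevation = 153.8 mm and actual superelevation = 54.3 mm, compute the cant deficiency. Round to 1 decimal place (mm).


Cant deficiency = equilibrium cant - actual cant
CD = 153.8 - 54.3
CD = 99.5 mm

99.5


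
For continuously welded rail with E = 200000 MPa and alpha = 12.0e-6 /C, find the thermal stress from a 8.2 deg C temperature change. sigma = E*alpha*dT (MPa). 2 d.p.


sigma = E * alpha * dT
sigma = 200000 * 12.0e-6 * 8.2
sigma = 2.4 * 8.2
sigma = 19.68 MPa

19.68


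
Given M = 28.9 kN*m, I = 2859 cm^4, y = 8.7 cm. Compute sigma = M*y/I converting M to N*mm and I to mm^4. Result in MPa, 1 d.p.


Convert units:
M = 28.9 kN*m = 28900000 N*mm
y = 8.7 cm = 87 mm
I = 2859 cm^4 = 28590000 mm^4
sigma = 28900000 * 87 / 28590000
sigma = 87.9 MPa

87.9


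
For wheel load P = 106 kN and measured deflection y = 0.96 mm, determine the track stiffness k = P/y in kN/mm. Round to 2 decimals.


Track stiffness k = P / y
k = 106 / 0.96
k = 110.42 kN/mm

110.42


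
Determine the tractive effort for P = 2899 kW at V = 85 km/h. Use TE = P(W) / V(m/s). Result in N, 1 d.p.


Convert: P = 2899 kW = 2899000 W
V = 85 / 3.6 = 23.6111 m/s
TE = 2899000 / 23.6111
TE = 122781.2 N

122781.2


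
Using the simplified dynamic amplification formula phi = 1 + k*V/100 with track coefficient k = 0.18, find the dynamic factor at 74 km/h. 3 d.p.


phi = 1 + k * V / 100
phi = 1 + 0.18 * 74 / 100
phi = 1 + 0.1332
phi = 1.133

1.133


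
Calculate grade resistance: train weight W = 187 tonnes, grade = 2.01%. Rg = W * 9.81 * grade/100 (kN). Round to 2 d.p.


Rg = W * 9.81 * grade / 100
Rg = 187 * 9.81 * 2.01 / 100
Rg = 1834.47 * 0.0201
Rg = 36.87 kN

36.87


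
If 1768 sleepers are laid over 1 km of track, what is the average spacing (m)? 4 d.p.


Spacing = 1000 m / number of sleepers
Spacing = 1000 / 1768
Spacing = 0.5656 m

0.5656


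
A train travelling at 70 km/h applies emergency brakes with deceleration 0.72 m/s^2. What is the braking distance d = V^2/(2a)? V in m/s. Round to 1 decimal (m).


Convert speed: V = 70 / 3.6 = 19.4444 m/s
V^2 = 378.0864
d = 378.0864 / (2 * 0.72)
d = 378.0864 / 1.44
d = 262.6 m

262.6


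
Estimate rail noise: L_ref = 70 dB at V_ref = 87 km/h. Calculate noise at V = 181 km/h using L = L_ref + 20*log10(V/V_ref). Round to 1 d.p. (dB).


V/V_ref = 181 / 87 = 2.08046
log10(2.08046) = 0.318159
20 * 0.318159 = 6.3632
L = 70 + 6.3632 = 76.4 dB

76.4


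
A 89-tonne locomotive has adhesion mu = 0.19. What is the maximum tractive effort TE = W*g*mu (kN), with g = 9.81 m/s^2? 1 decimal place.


TE_max = W * g * mu
TE_max = 89 * 9.81 * 0.19
TE_max = 873.09 * 0.19
TE_max = 165.9 kN

165.9


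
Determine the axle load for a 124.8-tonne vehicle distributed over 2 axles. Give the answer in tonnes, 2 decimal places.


Load per axle = total weight / number of axles
Load = 124.8 / 2
Load = 62.40 tonnes

62.40


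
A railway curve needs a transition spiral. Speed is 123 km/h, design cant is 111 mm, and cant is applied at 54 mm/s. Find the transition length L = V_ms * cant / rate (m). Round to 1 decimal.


Convert speed: V = 123 / 3.6 = 34.1667 m/s
L = 34.1667 * 111 / 54
L = 3792.5 / 54
L = 70.2 m

70.2


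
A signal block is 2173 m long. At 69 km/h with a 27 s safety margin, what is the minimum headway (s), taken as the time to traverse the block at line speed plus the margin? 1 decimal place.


V = 69 / 3.6 = 19.1667 m/s
Block traversal time = 2173 / 19.1667 = 113.3739 s
Headway = 113.3739 + 27
Headway = 140.4 s

140.4


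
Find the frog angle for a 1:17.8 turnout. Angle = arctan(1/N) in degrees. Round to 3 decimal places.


1/N = 1/17.8 = 0.05618
angle = arctan(0.05618) = 0.056121 rad
angle = 0.056121 * 180/pi = 3.215 degrees

3.215


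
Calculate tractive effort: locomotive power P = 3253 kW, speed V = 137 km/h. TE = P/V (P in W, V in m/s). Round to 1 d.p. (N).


Convert: P = 3253 kW = 3253000 W
V = 137 / 3.6 = 38.0556 m/s
TE = 3253000 / 38.0556
TE = 85480.3 N

85480.3


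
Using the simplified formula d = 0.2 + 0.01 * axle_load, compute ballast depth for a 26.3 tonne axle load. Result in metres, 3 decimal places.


d = 0.2 + 0.01 * 26.3
d = 0.2 + 0.263
d = 0.463 m

0.463


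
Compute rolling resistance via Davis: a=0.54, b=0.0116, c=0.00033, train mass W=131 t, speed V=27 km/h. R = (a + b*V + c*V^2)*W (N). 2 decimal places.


b*V = 0.0116 * 27 = 0.3132
c*V^2 = 0.00033 * 729 = 0.24057
R_per_t = 0.54 + 0.3132 + 0.24057 = 1.09377 N/t
R_total = 1.09377 * 131 = 143.28 N

143.28


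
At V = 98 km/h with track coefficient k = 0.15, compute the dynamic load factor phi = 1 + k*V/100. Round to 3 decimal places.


phi = 1 + k * V / 100
phi = 1 + 0.15 * 98 / 100
phi = 1 + 0.147
phi = 1.147

1.147


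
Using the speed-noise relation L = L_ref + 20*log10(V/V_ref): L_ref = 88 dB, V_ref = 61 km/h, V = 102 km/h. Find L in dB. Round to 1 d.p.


V/V_ref = 102 / 61 = 1.672131
log10(1.672131) = 0.22327
20 * 0.22327 = 4.4654
L = 88 + 4.4654 = 92.5 dB

92.5


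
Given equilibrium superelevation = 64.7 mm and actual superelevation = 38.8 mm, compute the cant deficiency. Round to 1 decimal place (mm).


Cant deficiency = equilibrium cant - actual cant
CD = 64.7 - 38.8
CD = 25.9 mm

25.9


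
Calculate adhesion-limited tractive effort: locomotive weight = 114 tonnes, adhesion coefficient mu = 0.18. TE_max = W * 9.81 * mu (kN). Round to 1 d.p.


TE_max = W * g * mu
TE_max = 114 * 9.81 * 0.18
TE_max = 1118.34 * 0.18
TE_max = 201.3 kN

201.3


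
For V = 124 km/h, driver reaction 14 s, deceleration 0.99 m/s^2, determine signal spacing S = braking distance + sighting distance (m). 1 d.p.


V = 124 / 3.6 = 34.4444 m/s
Braking distance = 34.4444^2 / (2*0.99) = 599.2019 m
Sighting distance = 34.4444 * 14 = 482.2222 m
S = 599.2019 + 482.2222 = 1081.4 m

1081.4


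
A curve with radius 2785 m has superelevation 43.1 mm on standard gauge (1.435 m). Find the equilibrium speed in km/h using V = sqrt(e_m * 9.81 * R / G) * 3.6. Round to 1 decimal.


Convert cant: e = 43.1 mm = 0.0431 m
V_ms = sqrt(0.0431 * 9.81 * 2785 / 1.435)
V_ms = sqrt(820.577446) = 28.6457 m/s
V = 28.6457 * 3.6 = 103.1 km/h

103.1


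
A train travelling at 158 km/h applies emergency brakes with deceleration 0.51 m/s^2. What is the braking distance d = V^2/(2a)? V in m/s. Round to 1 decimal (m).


Convert speed: V = 158 / 3.6 = 43.8889 m/s
V^2 = 1926.2346
d = 1926.2346 / (2 * 0.51)
d = 1926.2346 / 1.02
d = 1888.5 m

1888.5


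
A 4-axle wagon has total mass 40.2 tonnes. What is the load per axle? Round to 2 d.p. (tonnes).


Load per axle = total weight / number of axles
Load = 40.2 / 4
Load = 10.05 tonnes

10.05


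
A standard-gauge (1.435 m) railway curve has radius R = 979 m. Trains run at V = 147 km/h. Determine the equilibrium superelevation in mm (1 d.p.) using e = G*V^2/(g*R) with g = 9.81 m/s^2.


Convert speed: V = 147 / 3.6 = 40.8333 m/s
Apply formula: e = 1.435 * 40.8333^2 / (9.81 * 979)
e = 1.435 * 1667.3611 / 9603.99
e = 0.249132 m = 249.1 mm

249.1


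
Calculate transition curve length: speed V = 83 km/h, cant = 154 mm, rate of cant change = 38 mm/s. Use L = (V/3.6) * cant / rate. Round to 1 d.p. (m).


Convert speed: V = 83 / 3.6 = 23.0556 m/s
L = 23.0556 * 154 / 38
L = 3550.5556 / 38
L = 93.4 m

93.4


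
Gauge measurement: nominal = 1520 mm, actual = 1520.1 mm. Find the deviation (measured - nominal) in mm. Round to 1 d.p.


Deviation = measured - nominal
Deviation = 1520.1 - 1520
Deviation = 0.1 mm

0.1


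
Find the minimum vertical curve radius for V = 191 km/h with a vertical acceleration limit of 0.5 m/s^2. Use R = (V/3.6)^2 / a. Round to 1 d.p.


Convert speed: V = 191 / 3.6 = 53.0556 m/s
V^2 = 2814.892 m^2/s^2
R_v = 2814.892 / 0.5
R_v = 5629.8 m

5629.8


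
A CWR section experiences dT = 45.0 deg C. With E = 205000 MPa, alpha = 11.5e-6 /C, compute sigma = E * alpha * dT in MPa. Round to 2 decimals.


sigma = E * alpha * dT
sigma = 205000 * 11.5e-6 * 45.0
sigma = 2.3575 * 45.0
sigma = 106.09 MPa

106.09


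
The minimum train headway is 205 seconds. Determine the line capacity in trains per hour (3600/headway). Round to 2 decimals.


Capacity = 3600 / headway
Capacity = 3600 / 205
Capacity = 17.56 trains/hour

17.56


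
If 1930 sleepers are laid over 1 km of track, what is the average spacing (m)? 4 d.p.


Spacing = 1000 m / number of sleepers
Spacing = 1000 / 1930
Spacing = 0.5181 m

0.5181


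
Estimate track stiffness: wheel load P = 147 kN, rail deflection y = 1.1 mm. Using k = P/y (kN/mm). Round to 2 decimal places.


Track stiffness k = P / y
k = 147 / 1.1
k = 133.64 kN/mm

133.64


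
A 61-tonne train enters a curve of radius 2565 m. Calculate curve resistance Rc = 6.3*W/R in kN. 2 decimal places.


Rc = 6.3 * W / R
Rc = 6.3 * 61 / 2565
Rc = 384.3 / 2565
Rc = 0.15 kN

0.15


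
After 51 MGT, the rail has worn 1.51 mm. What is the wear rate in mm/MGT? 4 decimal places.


Wear rate = total wear / cumulative tonnage
Rate = 1.51 / 51
Rate = 0.0296 mm/MGT

0.0296


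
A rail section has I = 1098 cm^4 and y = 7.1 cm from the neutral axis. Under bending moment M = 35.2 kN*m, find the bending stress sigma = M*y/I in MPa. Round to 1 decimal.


Convert units:
M = 35.2 kN*m = 35200000 N*mm
y = 7.1 cm = 71 mm
I = 1098 cm^4 = 10980000 mm^4
sigma = 35200000 * 71 / 10980000
sigma = 227.6 MPa

227.6


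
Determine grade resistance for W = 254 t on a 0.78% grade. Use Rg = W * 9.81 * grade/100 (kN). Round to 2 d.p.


Rg = W * 9.81 * grade / 100
Rg = 254 * 9.81 * 0.78 / 100
Rg = 2491.74 * 0.0078
Rg = 19.44 kN

19.44


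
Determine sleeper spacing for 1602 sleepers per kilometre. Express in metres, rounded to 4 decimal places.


Spacing = 1000 m / number of sleepers
Spacing = 1000 / 1602
Spacing = 0.6242 m

0.6242


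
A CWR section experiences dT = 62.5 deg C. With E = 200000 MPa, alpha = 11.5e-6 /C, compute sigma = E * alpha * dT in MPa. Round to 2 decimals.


sigma = E * alpha * dT
sigma = 200000 * 11.5e-6 * 62.5
sigma = 2.3 * 62.5
sigma = 143.75 MPa

143.75


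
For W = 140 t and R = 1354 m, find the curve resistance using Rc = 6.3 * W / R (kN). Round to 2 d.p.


Rc = 6.3 * W / R
Rc = 6.3 * 140 / 1354
Rc = 882.0 / 1354
Rc = 0.65 kN

0.65


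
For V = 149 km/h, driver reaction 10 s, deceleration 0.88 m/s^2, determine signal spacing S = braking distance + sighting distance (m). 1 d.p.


V = 149 / 3.6 = 41.3889 m/s
Braking distance = 41.3889^2 / (2*0.88) = 973.3183 m
Sighting distance = 41.3889 * 10 = 413.8889 m
S = 973.3183 + 413.8889 = 1387.2 m

1387.2


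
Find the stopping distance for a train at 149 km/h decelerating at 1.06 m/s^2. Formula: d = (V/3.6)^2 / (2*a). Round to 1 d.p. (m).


Convert speed: V = 149 / 3.6 = 41.3889 m/s
V^2 = 1713.0401
d = 1713.0401 / (2 * 1.06)
d = 1713.0401 / 2.12
d = 808.0 m

808.0


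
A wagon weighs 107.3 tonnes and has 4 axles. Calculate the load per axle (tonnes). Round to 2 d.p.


Load per axle = total weight / number of axles
Load = 107.3 / 4
Load = 26.83 tonnes

26.83


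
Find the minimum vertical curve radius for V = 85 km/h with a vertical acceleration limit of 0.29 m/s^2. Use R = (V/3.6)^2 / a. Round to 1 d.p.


Convert speed: V = 85 / 3.6 = 23.6111 m/s
V^2 = 557.4846 m^2/s^2
R_v = 557.4846 / 0.29
R_v = 1922.4 m

1922.4


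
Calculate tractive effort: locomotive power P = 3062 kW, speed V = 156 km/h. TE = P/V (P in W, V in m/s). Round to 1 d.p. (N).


Convert: P = 3062 kW = 3062000 W
V = 156 / 3.6 = 43.3333 m/s
TE = 3062000 / 43.3333
TE = 70661.5 N

70661.5


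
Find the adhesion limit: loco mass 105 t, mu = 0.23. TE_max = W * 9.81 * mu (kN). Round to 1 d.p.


TE_max = W * g * mu
TE_max = 105 * 9.81 * 0.23
TE_max = 1030.05 * 0.23
TE_max = 236.9 kN

236.9


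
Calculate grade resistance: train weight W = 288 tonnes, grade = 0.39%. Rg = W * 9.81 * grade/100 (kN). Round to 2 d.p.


Rg = W * 9.81 * grade / 100
Rg = 288 * 9.81 * 0.39 / 100
Rg = 2825.28 * 0.0039
Rg = 11.02 kN

11.02


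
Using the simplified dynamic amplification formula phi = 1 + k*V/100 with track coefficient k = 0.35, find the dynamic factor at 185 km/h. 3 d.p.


phi = 1 + k * V / 100
phi = 1 + 0.35 * 185 / 100
phi = 1 + 0.6475
phi = 1.648

1.648


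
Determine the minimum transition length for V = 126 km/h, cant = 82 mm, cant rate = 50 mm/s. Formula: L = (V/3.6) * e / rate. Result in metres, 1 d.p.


Convert speed: V = 126 / 3.6 = 35.0 m/s
L = 35.0 * 82 / 50
L = 2870.0 / 50
L = 57.4 m

57.4


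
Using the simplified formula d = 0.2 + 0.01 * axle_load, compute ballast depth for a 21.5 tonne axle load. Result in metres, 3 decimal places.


d = 0.2 + 0.01 * 21.5
d = 0.2 + 0.215
d = 0.415 m

0.415


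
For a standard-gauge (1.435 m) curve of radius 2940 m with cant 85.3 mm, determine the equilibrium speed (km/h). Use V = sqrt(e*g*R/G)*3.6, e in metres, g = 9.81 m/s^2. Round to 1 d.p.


Convert cant: e = 85.3 mm = 0.0853 m
V_ms = sqrt(0.0853 * 9.81 * 2940 / 1.435)
V_ms = sqrt(1714.405171) = 41.4054 m/s
V = 41.4054 * 3.6 = 149.1 km/h

149.1


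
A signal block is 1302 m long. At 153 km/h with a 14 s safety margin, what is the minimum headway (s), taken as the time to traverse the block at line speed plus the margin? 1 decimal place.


V = 153 / 3.6 = 42.5 m/s
Block traversal time = 1302 / 42.5 = 30.6353 s
Headway = 30.6353 + 14
Headway = 44.6 s

44.6


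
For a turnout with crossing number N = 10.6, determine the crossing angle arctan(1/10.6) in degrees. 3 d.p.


1/N = 1/10.6 = 0.09434
angle = arctan(0.09434) = 0.094061 rad
angle = 0.094061 * 180/pi = 5.389 degrees

5.389


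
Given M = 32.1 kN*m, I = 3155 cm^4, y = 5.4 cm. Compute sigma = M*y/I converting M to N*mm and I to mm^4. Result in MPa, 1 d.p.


Convert units:
M = 32.1 kN*m = 32100000 N*mm
y = 5.4 cm = 54 mm
I = 3155 cm^4 = 31550000 mm^4
sigma = 32100000 * 54 / 31550000
sigma = 54.9 MPa

54.9


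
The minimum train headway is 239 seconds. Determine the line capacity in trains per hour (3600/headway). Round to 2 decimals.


Capacity = 3600 / headway
Capacity = 3600 / 239
Capacity = 15.06 trains/hour

15.06


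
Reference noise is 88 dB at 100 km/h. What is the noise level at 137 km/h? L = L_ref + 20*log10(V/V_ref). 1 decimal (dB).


V/V_ref = 137 / 100 = 1.37
log10(1.37) = 0.136721
20 * 0.136721 = 2.7344
L = 88 + 2.7344 = 90.7 dB

90.7


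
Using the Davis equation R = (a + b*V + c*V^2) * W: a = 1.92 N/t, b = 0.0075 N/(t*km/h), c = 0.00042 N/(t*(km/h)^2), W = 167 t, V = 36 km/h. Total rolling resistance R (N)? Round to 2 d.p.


b*V = 0.0075 * 36 = 0.27
c*V^2 = 0.00042 * 1296 = 0.54432
R_per_t = 1.92 + 0.27 + 0.54432 = 2.73432 N/t
R_total = 2.73432 * 167 = 456.63 N

456.63


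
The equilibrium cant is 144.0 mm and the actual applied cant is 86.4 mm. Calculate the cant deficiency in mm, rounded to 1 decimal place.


Cant deficiency = equilibrium cant - actual cant
CD = 144.0 - 86.4
CD = 57.6 mm

57.6


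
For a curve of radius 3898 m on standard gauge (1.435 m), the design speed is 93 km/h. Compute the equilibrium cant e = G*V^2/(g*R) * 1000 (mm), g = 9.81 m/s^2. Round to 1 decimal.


Convert speed: V = 93 / 3.6 = 25.8333 m/s
Apply formula: e = 1.435 * 25.8333^2 / (9.81 * 3898)
e = 1.435 * 667.3611 / 38239.38
e = 0.025044 m = 25.0 mm

25.0


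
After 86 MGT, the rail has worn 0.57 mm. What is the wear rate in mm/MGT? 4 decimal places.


Wear rate = total wear / cumulative tonnage
Rate = 0.57 / 86
Rate = 0.0066 mm/MGT

0.0066


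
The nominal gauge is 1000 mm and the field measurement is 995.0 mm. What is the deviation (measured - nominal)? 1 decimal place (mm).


Deviation = measured - nominal
Deviation = 995.0 - 1000
Deviation = -5.0 mm

-5.0


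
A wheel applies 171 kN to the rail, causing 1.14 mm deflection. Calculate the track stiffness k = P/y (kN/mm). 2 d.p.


Track stiffness k = P / y
k = 171 / 1.14
k = 150.00 kN/mm

150.00


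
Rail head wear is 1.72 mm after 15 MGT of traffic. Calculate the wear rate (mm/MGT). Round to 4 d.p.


Wear rate = total wear / cumulative tonnage
Rate = 1.72 / 15
Rate = 0.1147 mm/MGT

0.1147


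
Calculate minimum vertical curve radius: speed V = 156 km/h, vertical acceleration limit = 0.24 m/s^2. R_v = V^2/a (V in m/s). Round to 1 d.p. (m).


Convert speed: V = 156 / 3.6 = 43.3333 m/s
V^2 = 1877.7778 m^2/s^2
R_v = 1877.7778 / 0.24
R_v = 7824.1 m

7824.1


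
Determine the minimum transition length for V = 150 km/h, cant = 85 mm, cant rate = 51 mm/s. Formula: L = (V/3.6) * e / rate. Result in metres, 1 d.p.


Convert speed: V = 150 / 3.6 = 41.6667 m/s
L = 41.6667 * 85 / 51
L = 3541.6667 / 51
L = 69.4 m

69.4


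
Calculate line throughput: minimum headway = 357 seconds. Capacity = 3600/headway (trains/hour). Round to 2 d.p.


Capacity = 3600 / headway
Capacity = 3600 / 357
Capacity = 10.08 trains/hour

10.08


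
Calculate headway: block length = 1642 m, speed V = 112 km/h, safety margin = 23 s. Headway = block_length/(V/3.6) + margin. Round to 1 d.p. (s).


V = 112 / 3.6 = 31.1111 m/s
Block traversal time = 1642 / 31.1111 = 52.7786 s
Headway = 52.7786 + 23
Headway = 75.8 s

75.8


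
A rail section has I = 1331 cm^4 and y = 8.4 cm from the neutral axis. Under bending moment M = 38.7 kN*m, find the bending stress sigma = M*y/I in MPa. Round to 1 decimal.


Convert units:
M = 38.7 kN*m = 38700000 N*mm
y = 8.4 cm = 84 mm
I = 1331 cm^4 = 13310000 mm^4
sigma = 38700000 * 84 / 13310000
sigma = 244.2 MPa

244.2


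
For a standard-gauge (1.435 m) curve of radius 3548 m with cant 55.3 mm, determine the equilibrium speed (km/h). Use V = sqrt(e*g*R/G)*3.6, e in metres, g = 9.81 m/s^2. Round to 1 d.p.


Convert cant: e = 55.3 mm = 0.0553 m
V_ms = sqrt(0.0553 * 9.81 * 3548 / 1.435)
V_ms = sqrt(1341.299766) = 36.6238 m/s
V = 36.6238 * 3.6 = 131.8 km/h

131.8


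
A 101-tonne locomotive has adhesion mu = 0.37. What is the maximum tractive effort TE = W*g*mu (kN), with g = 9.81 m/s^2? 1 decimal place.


TE_max = W * g * mu
TE_max = 101 * 9.81 * 0.37
TE_max = 990.81 * 0.37
TE_max = 366.6 kN

366.6


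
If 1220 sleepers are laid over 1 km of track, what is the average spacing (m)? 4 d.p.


Spacing = 1000 m / number of sleepers
Spacing = 1000 / 1220
Spacing = 0.8197 m

0.8197


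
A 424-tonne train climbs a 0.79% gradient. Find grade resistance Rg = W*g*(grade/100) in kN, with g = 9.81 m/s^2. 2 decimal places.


Rg = W * 9.81 * grade / 100
Rg = 424 * 9.81 * 0.79 / 100
Rg = 4159.44 * 0.0079
Rg = 32.86 kN

32.86


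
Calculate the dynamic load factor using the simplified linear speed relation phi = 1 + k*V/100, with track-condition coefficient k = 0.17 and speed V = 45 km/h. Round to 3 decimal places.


phi = 1 + k * V / 100
phi = 1 + 0.17 * 45 / 100
phi = 1 + 0.0765
phi = 1.077

1.077


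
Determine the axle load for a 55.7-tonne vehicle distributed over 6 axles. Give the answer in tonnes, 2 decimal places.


Load per axle = total weight / number of axles
Load = 55.7 / 6
Load = 9.28 tonnes

9.28


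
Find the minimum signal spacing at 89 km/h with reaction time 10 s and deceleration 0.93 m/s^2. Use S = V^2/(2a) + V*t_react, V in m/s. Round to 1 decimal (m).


V = 89 / 3.6 = 24.7222 m/s
Braking distance = 24.7222^2 / (2*0.93) = 328.5958 m
Sighting distance = 24.7222 * 10 = 247.2222 m
S = 328.5958 + 247.2222 = 575.8 m

575.8


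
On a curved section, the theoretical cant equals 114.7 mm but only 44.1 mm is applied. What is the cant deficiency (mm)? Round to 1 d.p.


Cant deficiency = equilibrium cant - actual cant
CD = 114.7 - 44.1
CD = 70.6 mm

70.6


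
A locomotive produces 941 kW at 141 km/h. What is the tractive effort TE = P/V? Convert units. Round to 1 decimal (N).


Convert: P = 941 kW = 941000 W
V = 141 / 3.6 = 39.1667 m/s
TE = 941000 / 39.1667
TE = 24025.5 N

24025.5


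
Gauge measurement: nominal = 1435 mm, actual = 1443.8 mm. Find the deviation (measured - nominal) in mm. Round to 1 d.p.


Deviation = measured - nominal
Deviation = 1443.8 - 1435
Deviation = 8.8 mm

8.8


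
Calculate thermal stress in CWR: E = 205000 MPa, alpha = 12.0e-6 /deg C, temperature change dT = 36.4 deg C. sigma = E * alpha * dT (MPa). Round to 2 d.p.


sigma = E * alpha * dT
sigma = 205000 * 12.0e-6 * 36.4
sigma = 2.46 * 36.4
sigma = 89.54 MPa

89.54


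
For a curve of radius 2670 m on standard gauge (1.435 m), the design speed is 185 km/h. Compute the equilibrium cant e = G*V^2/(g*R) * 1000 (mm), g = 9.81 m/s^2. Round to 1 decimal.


Convert speed: V = 185 / 3.6 = 51.3889 m/s
Apply formula: e = 1.435 * 51.3889^2 / (9.81 * 2670)
e = 1.435 * 2640.8179 / 26192.7
e = 0.144681 m = 144.7 mm

144.7


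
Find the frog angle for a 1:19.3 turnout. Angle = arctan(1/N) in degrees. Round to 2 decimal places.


1/N = 1/19.3 = 0.051813
angle = arctan(0.051813) = 0.051767 rad
angle = 0.051767 * 180/pi = 2.97 degrees

2.97
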